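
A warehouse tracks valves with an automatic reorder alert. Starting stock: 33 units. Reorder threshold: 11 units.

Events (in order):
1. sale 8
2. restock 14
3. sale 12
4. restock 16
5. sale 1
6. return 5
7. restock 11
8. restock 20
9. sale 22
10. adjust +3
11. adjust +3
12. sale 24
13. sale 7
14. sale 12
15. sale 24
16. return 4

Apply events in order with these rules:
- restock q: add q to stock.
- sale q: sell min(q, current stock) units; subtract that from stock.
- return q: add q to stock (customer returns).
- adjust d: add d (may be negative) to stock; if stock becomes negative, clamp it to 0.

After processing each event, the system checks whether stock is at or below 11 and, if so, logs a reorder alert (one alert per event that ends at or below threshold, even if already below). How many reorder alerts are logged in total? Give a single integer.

Processing events:
Start: stock = 33
  Event 1 (sale 8): sell min(8,33)=8. stock: 33 - 8 = 25. total_sold = 8
  Event 2 (restock 14): 25 + 14 = 39
  Event 3 (sale 12): sell min(12,39)=12. stock: 39 - 12 = 27. total_sold = 20
  Event 4 (restock 16): 27 + 16 = 43
  Event 5 (sale 1): sell min(1,43)=1. stock: 43 - 1 = 42. total_sold = 21
  Event 6 (return 5): 42 + 5 = 47
  Event 7 (restock 11): 47 + 11 = 58
  Event 8 (restock 20): 58 + 20 = 78
  Event 9 (sale 22): sell min(22,78)=22. stock: 78 - 22 = 56. total_sold = 43
  Event 10 (adjust +3): 56 + 3 = 59
  Event 11 (adjust +3): 59 + 3 = 62
  Event 12 (sale 24): sell min(24,62)=24. stock: 62 - 24 = 38. total_sold = 67
  Event 13 (sale 7): sell min(7,38)=7. stock: 38 - 7 = 31. total_sold = 74
  Event 14 (sale 12): sell min(12,31)=12. stock: 31 - 12 = 19. total_sold = 86
  Event 15 (sale 24): sell min(24,19)=19. stock: 19 - 19 = 0. total_sold = 105
  Event 16 (return 4): 0 + 4 = 4
Final: stock = 4, total_sold = 105

Checking against threshold 11:
  After event 1: stock=25 > 11
  After event 2: stock=39 > 11
  After event 3: stock=27 > 11
  After event 4: stock=43 > 11
  After event 5: stock=42 > 11
  After event 6: stock=47 > 11
  After event 7: stock=58 > 11
  After event 8: stock=78 > 11
  After event 9: stock=56 > 11
  After event 10: stock=59 > 11
  After event 11: stock=62 > 11
  After event 12: stock=38 > 11
  After event 13: stock=31 > 11
  After event 14: stock=19 > 11
  After event 15: stock=0 <= 11 -> ALERT
  After event 16: stock=4 <= 11 -> ALERT
Alert events: [15, 16]. Count = 2

Answer: 2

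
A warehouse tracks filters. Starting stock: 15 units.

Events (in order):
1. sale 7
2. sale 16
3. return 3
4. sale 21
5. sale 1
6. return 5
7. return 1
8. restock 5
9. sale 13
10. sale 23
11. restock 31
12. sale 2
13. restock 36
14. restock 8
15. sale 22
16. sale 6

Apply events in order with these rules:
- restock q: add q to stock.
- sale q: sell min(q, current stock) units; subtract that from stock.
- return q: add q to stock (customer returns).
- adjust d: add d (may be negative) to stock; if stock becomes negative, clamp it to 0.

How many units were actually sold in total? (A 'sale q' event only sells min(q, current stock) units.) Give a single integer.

Answer: 59

Derivation:
Processing events:
Start: stock = 15
  Event 1 (sale 7): sell min(7,15)=7. stock: 15 - 7 = 8. total_sold = 7
  Event 2 (sale 16): sell min(16,8)=8. stock: 8 - 8 = 0. total_sold = 15
  Event 3 (return 3): 0 + 3 = 3
  Event 4 (sale 21): sell min(21,3)=3. stock: 3 - 3 = 0. total_sold = 18
  Event 5 (sale 1): sell min(1,0)=0. stock: 0 - 0 = 0. total_sold = 18
  Event 6 (return 5): 0 + 5 = 5
  Event 7 (return 1): 5 + 1 = 6
  Event 8 (restock 5): 6 + 5 = 11
  Event 9 (sale 13): sell min(13,11)=11. stock: 11 - 11 = 0. total_sold = 29
  Event 10 (sale 23): sell min(23,0)=0. stock: 0 - 0 = 0. total_sold = 29
  Event 11 (restock 31): 0 + 31 = 31
  Event 12 (sale 2): sell min(2,31)=2. stock: 31 - 2 = 29. total_sold = 31
  Event 13 (restock 36): 29 + 36 = 65
  Event 14 (restock 8): 65 + 8 = 73
  Event 15 (sale 22): sell min(22,73)=22. stock: 73 - 22 = 51. total_sold = 53
  Event 16 (sale 6): sell min(6,51)=6. stock: 51 - 6 = 45. total_sold = 59
Final: stock = 45, total_sold = 59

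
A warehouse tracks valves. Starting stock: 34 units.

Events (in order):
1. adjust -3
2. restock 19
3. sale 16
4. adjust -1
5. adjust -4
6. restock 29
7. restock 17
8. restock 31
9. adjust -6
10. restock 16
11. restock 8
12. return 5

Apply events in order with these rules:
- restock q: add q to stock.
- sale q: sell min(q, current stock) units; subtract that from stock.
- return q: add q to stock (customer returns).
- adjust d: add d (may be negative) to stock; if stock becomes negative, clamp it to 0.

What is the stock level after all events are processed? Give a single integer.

Processing events:
Start: stock = 34
  Event 1 (adjust -3): 34 + -3 = 31
  Event 2 (restock 19): 31 + 19 = 50
  Event 3 (sale 16): sell min(16,50)=16. stock: 50 - 16 = 34. total_sold = 16
  Event 4 (adjust -1): 34 + -1 = 33
  Event 5 (adjust -4): 33 + -4 = 29
  Event 6 (restock 29): 29 + 29 = 58
  Event 7 (restock 17): 58 + 17 = 75
  Event 8 (restock 31): 75 + 31 = 106
  Event 9 (adjust -6): 106 + -6 = 100
  Event 10 (restock 16): 100 + 16 = 116
  Event 11 (restock 8): 116 + 8 = 124
  Event 12 (return 5): 124 + 5 = 129
Final: stock = 129, total_sold = 16

Answer: 129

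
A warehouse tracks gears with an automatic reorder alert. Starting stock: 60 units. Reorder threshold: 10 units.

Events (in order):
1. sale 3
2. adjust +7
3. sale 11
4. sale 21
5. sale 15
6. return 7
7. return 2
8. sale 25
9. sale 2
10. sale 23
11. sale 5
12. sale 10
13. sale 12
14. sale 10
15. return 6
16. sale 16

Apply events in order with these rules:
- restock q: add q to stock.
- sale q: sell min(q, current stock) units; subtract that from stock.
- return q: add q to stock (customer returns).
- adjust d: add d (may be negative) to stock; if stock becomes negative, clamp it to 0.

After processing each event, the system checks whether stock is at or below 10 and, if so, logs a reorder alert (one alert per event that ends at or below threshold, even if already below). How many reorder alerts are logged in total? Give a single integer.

Processing events:
Start: stock = 60
  Event 1 (sale 3): sell min(3,60)=3. stock: 60 - 3 = 57. total_sold = 3
  Event 2 (adjust +7): 57 + 7 = 64
  Event 3 (sale 11): sell min(11,64)=11. stock: 64 - 11 = 53. total_sold = 14
  Event 4 (sale 21): sell min(21,53)=21. stock: 53 - 21 = 32. total_sold = 35
  Event 5 (sale 15): sell min(15,32)=15. stock: 32 - 15 = 17. total_sold = 50
  Event 6 (return 7): 17 + 7 = 24
  Event 7 (return 2): 24 + 2 = 26
  Event 8 (sale 25): sell min(25,26)=25. stock: 26 - 25 = 1. total_sold = 75
  Event 9 (sale 2): sell min(2,1)=1. stock: 1 - 1 = 0. total_sold = 76
  Event 10 (sale 23): sell min(23,0)=0. stock: 0 - 0 = 0. total_sold = 76
  Event 11 (sale 5): sell min(5,0)=0. stock: 0 - 0 = 0. total_sold = 76
  Event 12 (sale 10): sell min(10,0)=0. stock: 0 - 0 = 0. total_sold = 76
  Event 13 (sale 12): sell min(12,0)=0. stock: 0 - 0 = 0. total_sold = 76
  Event 14 (sale 10): sell min(10,0)=0. stock: 0 - 0 = 0. total_sold = 76
  Event 15 (return 6): 0 + 6 = 6
  Event 16 (sale 16): sell min(16,6)=6. stock: 6 - 6 = 0. total_sold = 82
Final: stock = 0, total_sold = 82

Checking against threshold 10:
  After event 1: stock=57 > 10
  After event 2: stock=64 > 10
  After event 3: stock=53 > 10
  After event 4: stock=32 > 10
  After event 5: stock=17 > 10
  After event 6: stock=24 > 10
  After event 7: stock=26 > 10
  After event 8: stock=1 <= 10 -> ALERT
  After event 9: stock=0 <= 10 -> ALERT
  After event 10: stock=0 <= 10 -> ALERT
  After event 11: stock=0 <= 10 -> ALERT
  After event 12: stock=0 <= 10 -> ALERT
  After event 13: stock=0 <= 10 -> ALERT
  After event 14: stock=0 <= 10 -> ALERT
  After event 15: stock=6 <= 10 -> ALERT
  After event 16: stock=0 <= 10 -> ALERT
Alert events: [8, 9, 10, 11, 12, 13, 14, 15, 16]. Count = 9

Answer: 9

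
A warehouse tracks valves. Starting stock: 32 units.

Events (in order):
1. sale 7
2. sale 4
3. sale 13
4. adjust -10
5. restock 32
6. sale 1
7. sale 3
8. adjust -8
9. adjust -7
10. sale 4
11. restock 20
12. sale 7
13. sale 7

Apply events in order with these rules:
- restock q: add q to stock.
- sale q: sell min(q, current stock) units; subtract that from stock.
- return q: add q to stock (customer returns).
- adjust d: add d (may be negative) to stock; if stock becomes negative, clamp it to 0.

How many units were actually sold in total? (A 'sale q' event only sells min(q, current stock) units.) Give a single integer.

Answer: 46

Derivation:
Processing events:
Start: stock = 32
  Event 1 (sale 7): sell min(7,32)=7. stock: 32 - 7 = 25. total_sold = 7
  Event 2 (sale 4): sell min(4,25)=4. stock: 25 - 4 = 21. total_sold = 11
  Event 3 (sale 13): sell min(13,21)=13. stock: 21 - 13 = 8. total_sold = 24
  Event 4 (adjust -10): 8 + -10 = 0 (clamped to 0)
  Event 5 (restock 32): 0 + 32 = 32
  Event 6 (sale 1): sell min(1,32)=1. stock: 32 - 1 = 31. total_sold = 25
  Event 7 (sale 3): sell min(3,31)=3. stock: 31 - 3 = 28. total_sold = 28
  Event 8 (adjust -8): 28 + -8 = 20
  Event 9 (adjust -7): 20 + -7 = 13
  Event 10 (sale 4): sell min(4,13)=4. stock: 13 - 4 = 9. total_sold = 32
  Event 11 (restock 20): 9 + 20 = 29
  Event 12 (sale 7): sell min(7,29)=7. stock: 29 - 7 = 22. total_sold = 39
  Event 13 (sale 7): sell min(7,22)=7. stock: 22 - 7 = 15. total_sold = 46
Final: stock = 15, total_sold = 46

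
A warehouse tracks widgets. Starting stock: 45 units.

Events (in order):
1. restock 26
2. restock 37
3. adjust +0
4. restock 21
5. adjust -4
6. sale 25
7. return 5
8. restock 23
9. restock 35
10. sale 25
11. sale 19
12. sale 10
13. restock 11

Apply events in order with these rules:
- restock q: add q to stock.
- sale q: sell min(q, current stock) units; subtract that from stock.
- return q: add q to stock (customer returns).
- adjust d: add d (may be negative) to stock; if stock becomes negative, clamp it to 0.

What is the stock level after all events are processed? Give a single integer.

Processing events:
Start: stock = 45
  Event 1 (restock 26): 45 + 26 = 71
  Event 2 (restock 37): 71 + 37 = 108
  Event 3 (adjust +0): 108 + 0 = 108
  Event 4 (restock 21): 108 + 21 = 129
  Event 5 (adjust -4): 129 + -4 = 125
  Event 6 (sale 25): sell min(25,125)=25. stock: 125 - 25 = 100. total_sold = 25
  Event 7 (return 5): 100 + 5 = 105
  Event 8 (restock 23): 105 + 23 = 128
  Event 9 (restock 35): 128 + 35 = 163
  Event 10 (sale 25): sell min(25,163)=25. stock: 163 - 25 = 138. total_sold = 50
  Event 11 (sale 19): sell min(19,138)=19. stock: 138 - 19 = 119. total_sold = 69
  Event 12 (sale 10): sell min(10,119)=10. stock: 119 - 10 = 109. total_sold = 79
  Event 13 (restock 11): 109 + 11 = 120
Final: stock = 120, total_sold = 79

Answer: 120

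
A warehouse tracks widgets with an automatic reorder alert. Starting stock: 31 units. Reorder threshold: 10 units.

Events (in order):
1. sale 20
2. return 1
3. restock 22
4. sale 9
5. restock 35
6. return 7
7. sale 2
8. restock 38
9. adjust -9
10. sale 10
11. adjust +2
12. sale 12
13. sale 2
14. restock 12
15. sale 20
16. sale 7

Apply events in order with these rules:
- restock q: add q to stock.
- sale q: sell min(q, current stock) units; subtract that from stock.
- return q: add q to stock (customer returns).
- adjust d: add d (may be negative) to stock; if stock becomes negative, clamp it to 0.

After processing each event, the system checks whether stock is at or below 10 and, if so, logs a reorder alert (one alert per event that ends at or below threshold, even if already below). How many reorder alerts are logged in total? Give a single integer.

Processing events:
Start: stock = 31
  Event 1 (sale 20): sell min(20,31)=20. stock: 31 - 20 = 11. total_sold = 20
  Event 2 (return 1): 11 + 1 = 12
  Event 3 (restock 22): 12 + 22 = 34
  Event 4 (sale 9): sell min(9,34)=9. stock: 34 - 9 = 25. total_sold = 29
  Event 5 (restock 35): 25 + 35 = 60
  Event 6 (return 7): 60 + 7 = 67
  Event 7 (sale 2): sell min(2,67)=2. stock: 67 - 2 = 65. total_sold = 31
  Event 8 (restock 38): 65 + 38 = 103
  Event 9 (adjust -9): 103 + -9 = 94
  Event 10 (sale 10): sell min(10,94)=10. stock: 94 - 10 = 84. total_sold = 41
  Event 11 (adjust +2): 84 + 2 = 86
  Event 12 (sale 12): sell min(12,86)=12. stock: 86 - 12 = 74. total_sold = 53
  Event 13 (sale 2): sell min(2,74)=2. stock: 74 - 2 = 72. total_sold = 55
  Event 14 (restock 12): 72 + 12 = 84
  Event 15 (sale 20): sell min(20,84)=20. stock: 84 - 20 = 64. total_sold = 75
  Event 16 (sale 7): sell min(7,64)=7. stock: 64 - 7 = 57. total_sold = 82
Final: stock = 57, total_sold = 82

Checking against threshold 10:
  After event 1: stock=11 > 10
  After event 2: stock=12 > 10
  After event 3: stock=34 > 10
  After event 4: stock=25 > 10
  After event 5: stock=60 > 10
  After event 6: stock=67 > 10
  After event 7: stock=65 > 10
  After event 8: stock=103 > 10
  After event 9: stock=94 > 10
  After event 10: stock=84 > 10
  After event 11: stock=86 > 10
  After event 12: stock=74 > 10
  After event 13: stock=72 > 10
  After event 14: stock=84 > 10
  After event 15: stock=64 > 10
  After event 16: stock=57 > 10
Alert events: []. Count = 0

Answer: 0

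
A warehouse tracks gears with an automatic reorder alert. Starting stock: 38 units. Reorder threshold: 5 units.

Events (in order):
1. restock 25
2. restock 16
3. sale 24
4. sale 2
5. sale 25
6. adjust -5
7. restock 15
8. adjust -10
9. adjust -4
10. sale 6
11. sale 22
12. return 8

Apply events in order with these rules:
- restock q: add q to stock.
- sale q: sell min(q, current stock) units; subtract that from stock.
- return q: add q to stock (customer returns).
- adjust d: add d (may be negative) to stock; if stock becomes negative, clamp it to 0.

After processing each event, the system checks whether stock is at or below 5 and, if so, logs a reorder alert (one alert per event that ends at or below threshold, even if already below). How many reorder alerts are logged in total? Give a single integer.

Answer: 1

Derivation:
Processing events:
Start: stock = 38
  Event 1 (restock 25): 38 + 25 = 63
  Event 2 (restock 16): 63 + 16 = 79
  Event 3 (sale 24): sell min(24,79)=24. stock: 79 - 24 = 55. total_sold = 24
  Event 4 (sale 2): sell min(2,55)=2. stock: 55 - 2 = 53. total_sold = 26
  Event 5 (sale 25): sell min(25,53)=25. stock: 53 - 25 = 28. total_sold = 51
  Event 6 (adjust -5): 28 + -5 = 23
  Event 7 (restock 15): 23 + 15 = 38
  Event 8 (adjust -10): 38 + -10 = 28
  Event 9 (adjust -4): 28 + -4 = 24
  Event 10 (sale 6): sell min(6,24)=6. stock: 24 - 6 = 18. total_sold = 57
  Event 11 (sale 22): sell min(22,18)=18. stock: 18 - 18 = 0. total_sold = 75
  Event 12 (return 8): 0 + 8 = 8
Final: stock = 8, total_sold = 75

Checking against threshold 5:
  After event 1: stock=63 > 5
  After event 2: stock=79 > 5
  After event 3: stock=55 > 5
  After event 4: stock=53 > 5
  After event 5: stock=28 > 5
  After event 6: stock=23 > 5
  After event 7: stock=38 > 5
  After event 8: stock=28 > 5
  After event 9: stock=24 > 5
  After event 10: stock=18 > 5
  After event 11: stock=0 <= 5 -> ALERT
  After event 12: stock=8 > 5
Alert events: [11]. Count = 1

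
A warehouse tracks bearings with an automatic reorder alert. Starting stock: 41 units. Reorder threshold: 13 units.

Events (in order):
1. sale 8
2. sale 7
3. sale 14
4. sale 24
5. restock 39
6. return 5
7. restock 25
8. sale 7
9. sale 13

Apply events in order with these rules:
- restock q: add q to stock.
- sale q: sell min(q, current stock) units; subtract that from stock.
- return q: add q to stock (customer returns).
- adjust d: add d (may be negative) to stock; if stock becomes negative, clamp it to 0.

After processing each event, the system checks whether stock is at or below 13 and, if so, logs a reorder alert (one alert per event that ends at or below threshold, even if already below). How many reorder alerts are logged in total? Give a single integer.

Processing events:
Start: stock = 41
  Event 1 (sale 8): sell min(8,41)=8. stock: 41 - 8 = 33. total_sold = 8
  Event 2 (sale 7): sell min(7,33)=7. stock: 33 - 7 = 26. total_sold = 15
  Event 3 (sale 14): sell min(14,26)=14. stock: 26 - 14 = 12. total_sold = 29
  Event 4 (sale 24): sell min(24,12)=12. stock: 12 - 12 = 0. total_sold = 41
  Event 5 (restock 39): 0 + 39 = 39
  Event 6 (return 5): 39 + 5 = 44
  Event 7 (restock 25): 44 + 25 = 69
  Event 8 (sale 7): sell min(7,69)=7. stock: 69 - 7 = 62. total_sold = 48
  Event 9 (sale 13): sell min(13,62)=13. stock: 62 - 13 = 49. total_sold = 61
Final: stock = 49, total_sold = 61

Checking against threshold 13:
  After event 1: stock=33 > 13
  After event 2: stock=26 > 13
  After event 3: stock=12 <= 13 -> ALERT
  After event 4: stock=0 <= 13 -> ALERT
  After event 5: stock=39 > 13
  After event 6: stock=44 > 13
  After event 7: stock=69 > 13
  After event 8: stock=62 > 13
  After event 9: stock=49 > 13
Alert events: [3, 4]. Count = 2

Answer: 2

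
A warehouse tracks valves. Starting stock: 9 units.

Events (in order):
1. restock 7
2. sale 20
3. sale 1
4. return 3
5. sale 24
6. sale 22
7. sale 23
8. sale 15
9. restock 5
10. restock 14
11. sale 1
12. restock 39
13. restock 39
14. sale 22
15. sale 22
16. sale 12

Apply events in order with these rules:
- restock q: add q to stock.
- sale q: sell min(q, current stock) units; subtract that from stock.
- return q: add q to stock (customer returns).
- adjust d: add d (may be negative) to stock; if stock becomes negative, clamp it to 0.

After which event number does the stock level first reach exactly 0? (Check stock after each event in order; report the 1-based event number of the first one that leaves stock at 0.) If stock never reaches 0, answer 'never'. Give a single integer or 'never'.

Processing events:
Start: stock = 9
  Event 1 (restock 7): 9 + 7 = 16
  Event 2 (sale 20): sell min(20,16)=16. stock: 16 - 16 = 0. total_sold = 16
  Event 3 (sale 1): sell min(1,0)=0. stock: 0 - 0 = 0. total_sold = 16
  Event 4 (return 3): 0 + 3 = 3
  Event 5 (sale 24): sell min(24,3)=3. stock: 3 - 3 = 0. total_sold = 19
  Event 6 (sale 22): sell min(22,0)=0. stock: 0 - 0 = 0. total_sold = 19
  Event 7 (sale 23): sell min(23,0)=0. stock: 0 - 0 = 0. total_sold = 19
  Event 8 (sale 15): sell min(15,0)=0. stock: 0 - 0 = 0. total_sold = 19
  Event 9 (restock 5): 0 + 5 = 5
  Event 10 (restock 14): 5 + 14 = 19
  Event 11 (sale 1): sell min(1,19)=1. stock: 19 - 1 = 18. total_sold = 20
  Event 12 (restock 39): 18 + 39 = 57
  Event 13 (restock 39): 57 + 39 = 96
  Event 14 (sale 22): sell min(22,96)=22. stock: 96 - 22 = 74. total_sold = 42
  Event 15 (sale 22): sell min(22,74)=22. stock: 74 - 22 = 52. total_sold = 64
  Event 16 (sale 12): sell min(12,52)=12. stock: 52 - 12 = 40. total_sold = 76
Final: stock = 40, total_sold = 76

First zero at event 2.

Answer: 2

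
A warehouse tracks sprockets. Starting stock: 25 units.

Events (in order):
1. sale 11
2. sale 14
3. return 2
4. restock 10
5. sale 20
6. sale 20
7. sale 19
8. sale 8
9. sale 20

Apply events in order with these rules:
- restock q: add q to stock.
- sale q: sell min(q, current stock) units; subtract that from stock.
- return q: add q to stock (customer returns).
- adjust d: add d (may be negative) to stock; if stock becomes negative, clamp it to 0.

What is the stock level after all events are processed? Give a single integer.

Processing events:
Start: stock = 25
  Event 1 (sale 11): sell min(11,25)=11. stock: 25 - 11 = 14. total_sold = 11
  Event 2 (sale 14): sell min(14,14)=14. stock: 14 - 14 = 0. total_sold = 25
  Event 3 (return 2): 0 + 2 = 2
  Event 4 (restock 10): 2 + 10 = 12
  Event 5 (sale 20): sell min(20,12)=12. stock: 12 - 12 = 0. total_sold = 37
  Event 6 (sale 20): sell min(20,0)=0. stock: 0 - 0 = 0. total_sold = 37
  Event 7 (sale 19): sell min(19,0)=0. stock: 0 - 0 = 0. total_sold = 37
  Event 8 (sale 8): sell min(8,0)=0. stock: 0 - 0 = 0. total_sold = 37
  Event 9 (sale 20): sell min(20,0)=0. stock: 0 - 0 = 0. total_sold = 37
Final: stock = 0, total_sold = 37

Answer: 0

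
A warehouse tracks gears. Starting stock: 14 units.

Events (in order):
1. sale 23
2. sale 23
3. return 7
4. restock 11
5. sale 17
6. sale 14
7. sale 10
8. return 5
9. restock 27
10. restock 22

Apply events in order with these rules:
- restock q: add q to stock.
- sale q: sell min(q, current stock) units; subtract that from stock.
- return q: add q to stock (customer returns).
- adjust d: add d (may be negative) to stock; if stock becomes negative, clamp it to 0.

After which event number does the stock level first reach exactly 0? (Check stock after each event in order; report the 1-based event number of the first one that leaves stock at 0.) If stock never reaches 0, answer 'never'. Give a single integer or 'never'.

Processing events:
Start: stock = 14
  Event 1 (sale 23): sell min(23,14)=14. stock: 14 - 14 = 0. total_sold = 14
  Event 2 (sale 23): sell min(23,0)=0. stock: 0 - 0 = 0. total_sold = 14
  Event 3 (return 7): 0 + 7 = 7
  Event 4 (restock 11): 7 + 11 = 18
  Event 5 (sale 17): sell min(17,18)=17. stock: 18 - 17 = 1. total_sold = 31
  Event 6 (sale 14): sell min(14,1)=1. stock: 1 - 1 = 0. total_sold = 32
  Event 7 (sale 10): sell min(10,0)=0. stock: 0 - 0 = 0. total_sold = 32
  Event 8 (return 5): 0 + 5 = 5
  Event 9 (restock 27): 5 + 27 = 32
  Event 10 (restock 22): 32 + 22 = 54
Final: stock = 54, total_sold = 32

First zero at event 1.

Answer: 1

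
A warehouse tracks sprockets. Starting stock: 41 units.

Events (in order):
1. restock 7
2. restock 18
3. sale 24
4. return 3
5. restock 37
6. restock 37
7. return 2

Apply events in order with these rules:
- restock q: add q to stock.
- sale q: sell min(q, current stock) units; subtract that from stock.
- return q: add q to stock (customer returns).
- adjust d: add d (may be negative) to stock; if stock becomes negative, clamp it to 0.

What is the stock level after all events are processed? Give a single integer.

Processing events:
Start: stock = 41
  Event 1 (restock 7): 41 + 7 = 48
  Event 2 (restock 18): 48 + 18 = 66
  Event 3 (sale 24): sell min(24,66)=24. stock: 66 - 24 = 42. total_sold = 24
  Event 4 (return 3): 42 + 3 = 45
  Event 5 (restock 37): 45 + 37 = 82
  Event 6 (restock 37): 82 + 37 = 119
  Event 7 (return 2): 119 + 2 = 121
Final: stock = 121, total_sold = 24

Answer: 121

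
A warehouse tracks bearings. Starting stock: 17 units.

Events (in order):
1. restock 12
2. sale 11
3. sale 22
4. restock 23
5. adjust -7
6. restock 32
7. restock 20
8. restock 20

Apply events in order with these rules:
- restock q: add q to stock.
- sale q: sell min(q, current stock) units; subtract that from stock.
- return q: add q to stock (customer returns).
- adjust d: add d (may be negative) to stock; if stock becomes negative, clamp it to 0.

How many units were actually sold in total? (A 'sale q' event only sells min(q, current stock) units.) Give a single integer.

Processing events:
Start: stock = 17
  Event 1 (restock 12): 17 + 12 = 29
  Event 2 (sale 11): sell min(11,29)=11. stock: 29 - 11 = 18. total_sold = 11
  Event 3 (sale 22): sell min(22,18)=18. stock: 18 - 18 = 0. total_sold = 29
  Event 4 (restock 23): 0 + 23 = 23
  Event 5 (adjust -7): 23 + -7 = 16
  Event 6 (restock 32): 16 + 32 = 48
  Event 7 (restock 20): 48 + 20 = 68
  Event 8 (restock 20): 68 + 20 = 88
Final: stock = 88, total_sold = 29

Answer: 29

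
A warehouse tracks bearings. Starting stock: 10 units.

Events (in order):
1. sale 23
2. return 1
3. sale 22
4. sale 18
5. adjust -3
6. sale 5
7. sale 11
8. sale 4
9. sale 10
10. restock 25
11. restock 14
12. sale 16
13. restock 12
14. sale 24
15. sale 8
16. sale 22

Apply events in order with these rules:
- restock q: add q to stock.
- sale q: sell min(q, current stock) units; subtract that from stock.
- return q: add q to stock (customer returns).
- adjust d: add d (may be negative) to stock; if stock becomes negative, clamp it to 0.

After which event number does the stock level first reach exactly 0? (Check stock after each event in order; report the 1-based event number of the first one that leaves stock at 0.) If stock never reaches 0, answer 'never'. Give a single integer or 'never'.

Processing events:
Start: stock = 10
  Event 1 (sale 23): sell min(23,10)=10. stock: 10 - 10 = 0. total_sold = 10
  Event 2 (return 1): 0 + 1 = 1
  Event 3 (sale 22): sell min(22,1)=1. stock: 1 - 1 = 0. total_sold = 11
  Event 4 (sale 18): sell min(18,0)=0. stock: 0 - 0 = 0. total_sold = 11
  Event 5 (adjust -3): 0 + -3 = 0 (clamped to 0)
  Event 6 (sale 5): sell min(5,0)=0. stock: 0 - 0 = 0. total_sold = 11
  Event 7 (sale 11): sell min(11,0)=0. stock: 0 - 0 = 0. total_sold = 11
  Event 8 (sale 4): sell min(4,0)=0. stock: 0 - 0 = 0. total_sold = 11
  Event 9 (sale 10): sell min(10,0)=0. stock: 0 - 0 = 0. total_sold = 11
  Event 10 (restock 25): 0 + 25 = 25
  Event 11 (restock 14): 25 + 14 = 39
  Event 12 (sale 16): sell min(16,39)=16. stock: 39 - 16 = 23. total_sold = 27
  Event 13 (restock 12): 23 + 12 = 35
  Event 14 (sale 24): sell min(24,35)=24. stock: 35 - 24 = 11. total_sold = 51
  Event 15 (sale 8): sell min(8,11)=8. stock: 11 - 8 = 3. total_sold = 59
  Event 16 (sale 22): sell min(22,3)=3. stock: 3 - 3 = 0. total_sold = 62
Final: stock = 0, total_sold = 62

First zero at event 1.

Answer: 1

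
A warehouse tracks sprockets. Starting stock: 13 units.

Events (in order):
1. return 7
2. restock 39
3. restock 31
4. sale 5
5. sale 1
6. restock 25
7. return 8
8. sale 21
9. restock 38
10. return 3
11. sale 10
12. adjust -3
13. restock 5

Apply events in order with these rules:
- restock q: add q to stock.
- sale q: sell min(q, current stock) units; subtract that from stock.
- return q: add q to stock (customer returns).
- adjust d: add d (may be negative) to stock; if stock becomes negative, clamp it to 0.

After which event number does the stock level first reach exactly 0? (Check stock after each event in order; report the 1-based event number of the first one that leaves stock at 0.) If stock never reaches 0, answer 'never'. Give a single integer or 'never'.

Processing events:
Start: stock = 13
  Event 1 (return 7): 13 + 7 = 20
  Event 2 (restock 39): 20 + 39 = 59
  Event 3 (restock 31): 59 + 31 = 90
  Event 4 (sale 5): sell min(5,90)=5. stock: 90 - 5 = 85. total_sold = 5
  Event 5 (sale 1): sell min(1,85)=1. stock: 85 - 1 = 84. total_sold = 6
  Event 6 (restock 25): 84 + 25 = 109
  Event 7 (return 8): 109 + 8 = 117
  Event 8 (sale 21): sell min(21,117)=21. stock: 117 - 21 = 96. total_sold = 27
  Event 9 (restock 38): 96 + 38 = 134
  Event 10 (return 3): 134 + 3 = 137
  Event 11 (sale 10): sell min(10,137)=10. stock: 137 - 10 = 127. total_sold = 37
  Event 12 (adjust -3): 127 + -3 = 124
  Event 13 (restock 5): 124 + 5 = 129
Final: stock = 129, total_sold = 37

Stock never reaches 0.

Answer: never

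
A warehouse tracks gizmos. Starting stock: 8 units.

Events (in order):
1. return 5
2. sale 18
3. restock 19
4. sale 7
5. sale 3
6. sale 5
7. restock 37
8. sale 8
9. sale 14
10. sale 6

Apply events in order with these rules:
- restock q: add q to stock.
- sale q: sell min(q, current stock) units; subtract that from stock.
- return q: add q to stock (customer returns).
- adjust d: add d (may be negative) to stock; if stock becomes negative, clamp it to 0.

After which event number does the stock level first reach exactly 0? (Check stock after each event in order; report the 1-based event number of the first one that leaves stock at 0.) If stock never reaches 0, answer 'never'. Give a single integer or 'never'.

Answer: 2

Derivation:
Processing events:
Start: stock = 8
  Event 1 (return 5): 8 + 5 = 13
  Event 2 (sale 18): sell min(18,13)=13. stock: 13 - 13 = 0. total_sold = 13
  Event 3 (restock 19): 0 + 19 = 19
  Event 4 (sale 7): sell min(7,19)=7. stock: 19 - 7 = 12. total_sold = 20
  Event 5 (sale 3): sell min(3,12)=3. stock: 12 - 3 = 9. total_sold = 23
  Event 6 (sale 5): sell min(5,9)=5. stock: 9 - 5 = 4. total_sold = 28
  Event 7 (restock 37): 4 + 37 = 41
  Event 8 (sale 8): sell min(8,41)=8. stock: 41 - 8 = 33. total_sold = 36
  Event 9 (sale 14): sell min(14,33)=14. stock: 33 - 14 = 19. total_sold = 50
  Event 10 (sale 6): sell min(6,19)=6. stock: 19 - 6 = 13. total_sold = 56
Final: stock = 13, total_sold = 56

First zero at event 2.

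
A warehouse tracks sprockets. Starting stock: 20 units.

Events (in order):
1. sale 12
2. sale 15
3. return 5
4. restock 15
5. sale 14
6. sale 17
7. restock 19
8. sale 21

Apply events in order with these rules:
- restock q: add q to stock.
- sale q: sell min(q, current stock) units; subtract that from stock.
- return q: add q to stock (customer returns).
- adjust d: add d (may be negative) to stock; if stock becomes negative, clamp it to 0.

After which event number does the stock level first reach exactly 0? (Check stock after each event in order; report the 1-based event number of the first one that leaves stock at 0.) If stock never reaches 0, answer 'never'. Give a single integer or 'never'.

Processing events:
Start: stock = 20
  Event 1 (sale 12): sell min(12,20)=12. stock: 20 - 12 = 8. total_sold = 12
  Event 2 (sale 15): sell min(15,8)=8. stock: 8 - 8 = 0. total_sold = 20
  Event 3 (return 5): 0 + 5 = 5
  Event 4 (restock 15): 5 + 15 = 20
  Event 5 (sale 14): sell min(14,20)=14. stock: 20 - 14 = 6. total_sold = 34
  Event 6 (sale 17): sell min(17,6)=6. stock: 6 - 6 = 0. total_sold = 40
  Event 7 (restock 19): 0 + 19 = 19
  Event 8 (sale 21): sell min(21,19)=19. stock: 19 - 19 = 0. total_sold = 59
Final: stock = 0, total_sold = 59

First zero at event 2.

Answer: 2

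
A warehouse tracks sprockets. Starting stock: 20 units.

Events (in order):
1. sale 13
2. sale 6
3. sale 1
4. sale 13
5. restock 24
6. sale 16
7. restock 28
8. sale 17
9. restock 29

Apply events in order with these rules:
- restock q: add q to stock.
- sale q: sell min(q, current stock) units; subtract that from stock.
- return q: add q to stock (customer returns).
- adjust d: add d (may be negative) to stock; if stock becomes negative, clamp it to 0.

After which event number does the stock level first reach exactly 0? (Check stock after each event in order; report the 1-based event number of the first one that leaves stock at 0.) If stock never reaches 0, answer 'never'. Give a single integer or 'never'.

Processing events:
Start: stock = 20
  Event 1 (sale 13): sell min(13,20)=13. stock: 20 - 13 = 7. total_sold = 13
  Event 2 (sale 6): sell min(6,7)=6. stock: 7 - 6 = 1. total_sold = 19
  Event 3 (sale 1): sell min(1,1)=1. stock: 1 - 1 = 0. total_sold = 20
  Event 4 (sale 13): sell min(13,0)=0. stock: 0 - 0 = 0. total_sold = 20
  Event 5 (restock 24): 0 + 24 = 24
  Event 6 (sale 16): sell min(16,24)=16. stock: 24 - 16 = 8. total_sold = 36
  Event 7 (restock 28): 8 + 28 = 36
  Event 8 (sale 17): sell min(17,36)=17. stock: 36 - 17 = 19. total_sold = 53
  Event 9 (restock 29): 19 + 29 = 48
Final: stock = 48, total_sold = 53

First zero at event 3.

Answer: 3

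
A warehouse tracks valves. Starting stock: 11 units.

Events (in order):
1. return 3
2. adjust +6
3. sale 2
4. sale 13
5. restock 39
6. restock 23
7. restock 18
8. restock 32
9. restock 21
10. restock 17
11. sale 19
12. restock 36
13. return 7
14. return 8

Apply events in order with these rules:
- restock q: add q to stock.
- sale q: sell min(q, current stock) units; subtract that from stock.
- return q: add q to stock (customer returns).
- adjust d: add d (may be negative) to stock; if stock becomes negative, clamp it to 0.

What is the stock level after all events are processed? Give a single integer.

Processing events:
Start: stock = 11
  Event 1 (return 3): 11 + 3 = 14
  Event 2 (adjust +6): 14 + 6 = 20
  Event 3 (sale 2): sell min(2,20)=2. stock: 20 - 2 = 18. total_sold = 2
  Event 4 (sale 13): sell min(13,18)=13. stock: 18 - 13 = 5. total_sold = 15
  Event 5 (restock 39): 5 + 39 = 44
  Event 6 (restock 23): 44 + 23 = 67
  Event 7 (restock 18): 67 + 18 = 85
  Event 8 (restock 32): 85 + 32 = 117
  Event 9 (restock 21): 117 + 21 = 138
  Event 10 (restock 17): 138 + 17 = 155
  Event 11 (sale 19): sell min(19,155)=19. stock: 155 - 19 = 136. total_sold = 34
  Event 12 (restock 36): 136 + 36 = 172
  Event 13 (return 7): 172 + 7 = 179
  Event 14 (return 8): 179 + 8 = 187
Final: stock = 187, total_sold = 34

Answer: 187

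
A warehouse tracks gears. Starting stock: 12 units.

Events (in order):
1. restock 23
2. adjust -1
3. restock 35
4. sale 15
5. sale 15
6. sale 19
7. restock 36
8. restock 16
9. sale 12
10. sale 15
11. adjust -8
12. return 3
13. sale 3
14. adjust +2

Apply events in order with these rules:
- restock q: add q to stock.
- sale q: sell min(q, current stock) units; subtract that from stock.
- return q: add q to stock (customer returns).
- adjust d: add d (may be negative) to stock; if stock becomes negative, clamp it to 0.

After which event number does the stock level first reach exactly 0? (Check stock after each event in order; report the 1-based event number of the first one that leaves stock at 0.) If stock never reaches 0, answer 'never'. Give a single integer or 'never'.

Answer: never

Derivation:
Processing events:
Start: stock = 12
  Event 1 (restock 23): 12 + 23 = 35
  Event 2 (adjust -1): 35 + -1 = 34
  Event 3 (restock 35): 34 + 35 = 69
  Event 4 (sale 15): sell min(15,69)=15. stock: 69 - 15 = 54. total_sold = 15
  Event 5 (sale 15): sell min(15,54)=15. stock: 54 - 15 = 39. total_sold = 30
  Event 6 (sale 19): sell min(19,39)=19. stock: 39 - 19 = 20. total_sold = 49
  Event 7 (restock 36): 20 + 36 = 56
  Event 8 (restock 16): 56 + 16 = 72
  Event 9 (sale 12): sell min(12,72)=12. stock: 72 - 12 = 60. total_sold = 61
  Event 10 (sale 15): sell min(15,60)=15. stock: 60 - 15 = 45. total_sold = 76
  Event 11 (adjust -8): 45 + -8 = 37
  Event 12 (return 3): 37 + 3 = 40
  Event 13 (sale 3): sell min(3,40)=3. stock: 40 - 3 = 37. total_sold = 79
  Event 14 (adjust +2): 37 + 2 = 39
Final: stock = 39, total_sold = 79

Stock never reaches 0.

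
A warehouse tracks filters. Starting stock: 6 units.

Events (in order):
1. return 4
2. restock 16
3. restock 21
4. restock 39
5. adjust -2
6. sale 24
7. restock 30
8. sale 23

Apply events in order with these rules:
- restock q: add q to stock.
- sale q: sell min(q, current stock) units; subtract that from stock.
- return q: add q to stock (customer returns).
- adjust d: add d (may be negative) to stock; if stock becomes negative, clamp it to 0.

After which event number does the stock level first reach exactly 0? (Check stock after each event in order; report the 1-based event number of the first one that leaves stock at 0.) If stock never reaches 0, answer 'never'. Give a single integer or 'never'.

Processing events:
Start: stock = 6
  Event 1 (return 4): 6 + 4 = 10
  Event 2 (restock 16): 10 + 16 = 26
  Event 3 (restock 21): 26 + 21 = 47
  Event 4 (restock 39): 47 + 39 = 86
  Event 5 (adjust -2): 86 + -2 = 84
  Event 6 (sale 24): sell min(24,84)=24. stock: 84 - 24 = 60. total_sold = 24
  Event 7 (restock 30): 60 + 30 = 90
  Event 8 (sale 23): sell min(23,90)=23. stock: 90 - 23 = 67. total_sold = 47
Final: stock = 67, total_sold = 47

Stock never reaches 0.

Answer: never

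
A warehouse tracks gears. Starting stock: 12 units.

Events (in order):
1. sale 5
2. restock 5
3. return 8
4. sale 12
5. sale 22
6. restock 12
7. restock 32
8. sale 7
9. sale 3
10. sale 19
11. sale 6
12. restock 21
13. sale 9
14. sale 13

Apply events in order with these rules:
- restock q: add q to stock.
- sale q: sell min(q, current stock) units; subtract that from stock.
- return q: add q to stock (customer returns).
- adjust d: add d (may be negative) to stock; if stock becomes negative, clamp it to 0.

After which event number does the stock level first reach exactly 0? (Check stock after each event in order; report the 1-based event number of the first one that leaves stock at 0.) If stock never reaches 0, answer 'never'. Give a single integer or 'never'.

Processing events:
Start: stock = 12
  Event 1 (sale 5): sell min(5,12)=5. stock: 12 - 5 = 7. total_sold = 5
  Event 2 (restock 5): 7 + 5 = 12
  Event 3 (return 8): 12 + 8 = 20
  Event 4 (sale 12): sell min(12,20)=12. stock: 20 - 12 = 8. total_sold = 17
  Event 5 (sale 22): sell min(22,8)=8. stock: 8 - 8 = 0. total_sold = 25
  Event 6 (restock 12): 0 + 12 = 12
  Event 7 (restock 32): 12 + 32 = 44
  Event 8 (sale 7): sell min(7,44)=7. stock: 44 - 7 = 37. total_sold = 32
  Event 9 (sale 3): sell min(3,37)=3. stock: 37 - 3 = 34. total_sold = 35
  Event 10 (sale 19): sell min(19,34)=19. stock: 34 - 19 = 15. total_sold = 54
  Event 11 (sale 6): sell min(6,15)=6. stock: 15 - 6 = 9. total_sold = 60
  Event 12 (restock 21): 9 + 21 = 30
  Event 13 (sale 9): sell min(9,30)=9. stock: 30 - 9 = 21. total_sold = 69
  Event 14 (sale 13): sell min(13,21)=13. stock: 21 - 13 = 8. total_sold = 82
Final: stock = 8, total_sold = 82

First zero at event 5.

Answer: 5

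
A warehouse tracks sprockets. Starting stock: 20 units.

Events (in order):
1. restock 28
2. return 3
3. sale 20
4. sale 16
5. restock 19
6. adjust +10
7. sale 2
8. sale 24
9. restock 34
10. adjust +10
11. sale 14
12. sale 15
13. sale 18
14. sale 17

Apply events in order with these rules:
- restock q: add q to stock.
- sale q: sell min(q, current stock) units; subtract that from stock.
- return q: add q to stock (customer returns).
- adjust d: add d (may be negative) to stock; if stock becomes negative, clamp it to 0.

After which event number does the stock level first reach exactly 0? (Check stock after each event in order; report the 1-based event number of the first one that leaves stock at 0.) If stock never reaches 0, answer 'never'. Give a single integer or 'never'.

Processing events:
Start: stock = 20
  Event 1 (restock 28): 20 + 28 = 48
  Event 2 (return 3): 48 + 3 = 51
  Event 3 (sale 20): sell min(20,51)=20. stock: 51 - 20 = 31. total_sold = 20
  Event 4 (sale 16): sell min(16,31)=16. stock: 31 - 16 = 15. total_sold = 36
  Event 5 (restock 19): 15 + 19 = 34
  Event 6 (adjust +10): 34 + 10 = 44
  Event 7 (sale 2): sell min(2,44)=2. stock: 44 - 2 = 42. total_sold = 38
  Event 8 (sale 24): sell min(24,42)=24. stock: 42 - 24 = 18. total_sold = 62
  Event 9 (restock 34): 18 + 34 = 52
  Event 10 (adjust +10): 52 + 10 = 62
  Event 11 (sale 14): sell min(14,62)=14. stock: 62 - 14 = 48. total_sold = 76
  Event 12 (sale 15): sell min(15,48)=15. stock: 48 - 15 = 33. total_sold = 91
  Event 13 (sale 18): sell min(18,33)=18. stock: 33 - 18 = 15. total_sold = 109
  Event 14 (sale 17): sell min(17,15)=15. stock: 15 - 15 = 0. total_sold = 124
Final: stock = 0, total_sold = 124

First zero at event 14.

Answer: 14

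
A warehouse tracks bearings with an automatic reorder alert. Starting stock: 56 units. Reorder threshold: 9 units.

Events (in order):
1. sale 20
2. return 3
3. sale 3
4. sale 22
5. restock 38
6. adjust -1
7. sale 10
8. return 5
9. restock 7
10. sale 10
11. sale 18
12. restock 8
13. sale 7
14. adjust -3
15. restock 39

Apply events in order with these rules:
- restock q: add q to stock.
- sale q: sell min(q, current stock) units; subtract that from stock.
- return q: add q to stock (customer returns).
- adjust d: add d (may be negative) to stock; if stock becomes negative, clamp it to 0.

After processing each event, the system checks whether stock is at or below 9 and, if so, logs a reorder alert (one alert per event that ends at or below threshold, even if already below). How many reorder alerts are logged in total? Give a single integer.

Answer: 0

Derivation:
Processing events:
Start: stock = 56
  Event 1 (sale 20): sell min(20,56)=20. stock: 56 - 20 = 36. total_sold = 20
  Event 2 (return 3): 36 + 3 = 39
  Event 3 (sale 3): sell min(3,39)=3. stock: 39 - 3 = 36. total_sold = 23
  Event 4 (sale 22): sell min(22,36)=22. stock: 36 - 22 = 14. total_sold = 45
  Event 5 (restock 38): 14 + 38 = 52
  Event 6 (adjust -1): 52 + -1 = 51
  Event 7 (sale 10): sell min(10,51)=10. stock: 51 - 10 = 41. total_sold = 55
  Event 8 (return 5): 41 + 5 = 46
  Event 9 (restock 7): 46 + 7 = 53
  Event 10 (sale 10): sell min(10,53)=10. stock: 53 - 10 = 43. total_sold = 65
  Event 11 (sale 18): sell min(18,43)=18. stock: 43 - 18 = 25. total_sold = 83
  Event 12 (restock 8): 25 + 8 = 33
  Event 13 (sale 7): sell min(7,33)=7. stock: 33 - 7 = 26. total_sold = 90
  Event 14 (adjust -3): 26 + -3 = 23
  Event 15 (restock 39): 23 + 39 = 62
Final: stock = 62, total_sold = 90

Checking against threshold 9:
  After event 1: stock=36 > 9
  After event 2: stock=39 > 9
  After event 3: stock=36 > 9
  After event 4: stock=14 > 9
  After event 5: stock=52 > 9
  After event 6: stock=51 > 9
  After event 7: stock=41 > 9
  After event 8: stock=46 > 9
  After event 9: stock=53 > 9
  After event 10: stock=43 > 9
  After event 11: stock=25 > 9
  After event 12: stock=33 > 9
  After event 13: stock=26 > 9
  After event 14: stock=23 > 9
  After event 15: stock=62 > 9
Alert events: []. Count = 0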